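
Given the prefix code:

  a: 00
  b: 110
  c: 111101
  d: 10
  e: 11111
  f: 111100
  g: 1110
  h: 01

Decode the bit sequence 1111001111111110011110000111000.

Read left to right; each codeword is recognised as soon as it completes (prefix code):
  111100→f | 11111→e | 111100→f | 111100→f | 00→a | 1110→g | 00→a
Decoded message: feffaga

feffaga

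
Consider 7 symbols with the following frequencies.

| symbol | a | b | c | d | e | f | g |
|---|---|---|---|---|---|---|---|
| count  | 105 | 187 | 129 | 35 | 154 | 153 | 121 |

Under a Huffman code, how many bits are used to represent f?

Huffman merges, smallest pair first:
d(35) + a(105) → 140
g(121) + c(129) → 250
140 + f(153) → 293
e(154) + b(187) → 341
250 + 293 → 543
341 + 543 → 884
The subtree containing f is merged 3 times, so code length = 3.

3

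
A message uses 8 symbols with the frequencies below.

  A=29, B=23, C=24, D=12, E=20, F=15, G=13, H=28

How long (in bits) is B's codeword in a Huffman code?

3

Huffman merges, smallest pair first:
D(12) + G(13) → 25
F(15) + E(20) → 35
B(23) + C(24) → 47
25 + H(28) → 53
A(29) + 35 → 64
47 + 53 → 100
64 + 100 → 164
The subtree containing B is merged 3 times, so code length = 3.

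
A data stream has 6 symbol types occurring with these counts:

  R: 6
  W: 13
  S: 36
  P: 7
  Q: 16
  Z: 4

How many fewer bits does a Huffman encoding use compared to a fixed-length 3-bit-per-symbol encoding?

Fixed-length: 3 bits × 82 symbols = 246 bits.
Huffman merges:
merge Z(4) and R(6): 10
merge P(7) and 10: 17
merge W(13) and Q(16): 29
merge 17 and 29: 46
merge S(36) and 46: 82
Huffman total = 10 + 17 + 29 + 46 + 82 = 184 bits.
Saving = 246 − 184 = 62 bits.

62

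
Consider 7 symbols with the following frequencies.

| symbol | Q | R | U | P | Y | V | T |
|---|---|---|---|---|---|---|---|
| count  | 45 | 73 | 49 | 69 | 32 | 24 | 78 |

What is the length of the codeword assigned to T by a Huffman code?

Repeatedly merge the two smallest:
V(24) + Y(32) → 56
Q(45) + U(49) → 94
56 + P(69) → 125
R(73) + T(78) → 151
94 + 125 → 219
151 + 219 → 370
T's leaf is at depth 2, giving a 2-bit codeword.

2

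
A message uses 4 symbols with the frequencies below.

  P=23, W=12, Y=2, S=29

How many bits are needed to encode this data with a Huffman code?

117

Merge the two smallest weights repeatedly:
combine Y(2), W(12) → 14
combine 14, P(23) → 37
combine S(29), 37 → 66
Each symbol's bit-cost is frequency × depth; summing gives 117 bits (equivalently 14 + 37 + 66).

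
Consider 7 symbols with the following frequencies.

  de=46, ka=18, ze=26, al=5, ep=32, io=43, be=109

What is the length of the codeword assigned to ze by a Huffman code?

4

Repeatedly merge the two smallest:
combine al(5), ka(18) → 23
combine 23, ze(26) → 49
combine ep(32), io(43) → 75
combine de(46), 49 → 95
combine 75, 95 → 170
combine be(109), 170 → 279
ze sits 4 levels below the root, so its codeword is 4 bits.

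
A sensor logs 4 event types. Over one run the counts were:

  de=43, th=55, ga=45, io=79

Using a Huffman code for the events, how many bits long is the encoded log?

444

Merge the two smallest weights repeatedly:
merge de(43) and ga(45): 88
merge th(55) and io(79): 134
merge 88 and 134: 222
Each symbol's bit-cost is frequency × depth; summing gives 444 bits (equivalently 88 + 134 + 222).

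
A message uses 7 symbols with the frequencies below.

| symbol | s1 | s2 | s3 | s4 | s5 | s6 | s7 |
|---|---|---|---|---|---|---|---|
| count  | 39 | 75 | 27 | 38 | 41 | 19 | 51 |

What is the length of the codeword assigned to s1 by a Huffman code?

3

Repeatedly merge the two smallest:
merge s6(19) and s3(27): 46
merge s4(38) and s1(39): 77
merge s5(41) and 46: 87
merge s7(51) and s2(75): 126
merge 77 and 87: 164
merge 126 and 164: 290
s1's leaf is at depth 3, giving a 3-bit codeword.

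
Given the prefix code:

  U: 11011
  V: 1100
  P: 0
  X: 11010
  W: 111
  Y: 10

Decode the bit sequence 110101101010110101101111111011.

XXYXUWU

Read left to right; each codeword is recognised as soon as it completes (prefix code):
  11010→X | 11010→X | 10→Y | 11010→X | 11011→U | 111→W | 11011→U
Decoded message: XXYXUWU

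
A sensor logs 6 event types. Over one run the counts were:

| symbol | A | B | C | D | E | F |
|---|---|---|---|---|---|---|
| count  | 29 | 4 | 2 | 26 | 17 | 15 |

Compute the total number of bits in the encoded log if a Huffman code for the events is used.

Greedily combine the two least-frequent nodes:
C(2) + B(4) → 6
6 + F(15) → 21
E(17) + 21 → 38
D(26) + A(29) → 55
38 + 55 → 93
Total encoded bits = sum of merged weights = 6 + 21 + 38 + 55 + 93 = 213.

213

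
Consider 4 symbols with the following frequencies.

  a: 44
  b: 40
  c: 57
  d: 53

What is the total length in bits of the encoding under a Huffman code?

Greedily combine the two least-frequent nodes:
b(40) + a(44) → 84
d(53) + c(57) → 110
84 + 110 → 194
Each symbol's bit-cost is frequency × depth; summing gives 388 bits (equivalently 84 + 110 + 194).

388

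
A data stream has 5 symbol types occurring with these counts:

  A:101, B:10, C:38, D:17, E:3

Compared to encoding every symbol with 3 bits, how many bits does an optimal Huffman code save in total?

Fixed-length: 3 bits × 169 symbols = 507 bits.
Huffman merges:
merge E(3) and B(10): 13
merge 13 and D(17): 30
merge 30 and C(38): 68
merge 68 and A(101): 169
Huffman total = 13 + 30 + 68 + 169 = 280 bits.
Saving = 507 − 280 = 227 bits.

227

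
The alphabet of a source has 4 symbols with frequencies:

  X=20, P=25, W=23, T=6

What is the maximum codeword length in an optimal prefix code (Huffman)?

2

Merge the two lowest-weight nodes at each step:
combine T(6), X(20) → 26
combine W(23), P(25) → 48
combine 26, 48 → 74
The rarest symbols sit at the bottom; the longest codeword is 2 bits.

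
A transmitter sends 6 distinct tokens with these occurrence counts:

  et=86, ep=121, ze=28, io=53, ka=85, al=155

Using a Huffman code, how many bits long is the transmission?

1303

Build the Huffman tree bottom-up:
merge ze(28) and io(53): 81
merge 81 and ka(85): 166
merge et(86) and ep(121): 207
merge al(155) and 166: 321
merge 207 and 321: 528
Each symbol's bit-cost is frequency × depth; summing gives 1303 bits (equivalently 81 + 166 + 207 + 321 + 528).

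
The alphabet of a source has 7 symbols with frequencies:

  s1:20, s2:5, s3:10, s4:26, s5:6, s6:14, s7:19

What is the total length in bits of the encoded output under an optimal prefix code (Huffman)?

265

Build the Huffman tree bottom-up:
s2(5) + s5(6) → 11
s3(10) + 11 → 21
s6(14) + s7(19) → 33
s1(20) + 21 → 41
s4(26) + 33 → 59
41 + 59 → 100
Each symbol's bit-cost is frequency × depth; summing gives 265 bits (equivalently 11 + 21 + 33 + 41 + 59 + 100).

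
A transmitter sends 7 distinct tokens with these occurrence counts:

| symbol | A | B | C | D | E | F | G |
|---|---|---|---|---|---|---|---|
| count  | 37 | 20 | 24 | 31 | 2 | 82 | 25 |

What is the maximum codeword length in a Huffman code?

Merge the two lowest-weight nodes at each step:
combine E(2), B(20) → 22
combine 22, C(24) → 46
combine G(25), D(31) → 56
combine A(37), 46 → 83
combine 56, F(82) → 138
combine 83, 138 → 221
The first pair merged (E, B) ends up deepest, at depth 4.

4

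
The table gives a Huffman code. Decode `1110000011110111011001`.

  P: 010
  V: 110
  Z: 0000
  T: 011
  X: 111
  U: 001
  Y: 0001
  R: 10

Read left to right; each codeword is recognised as soon as it completes (prefix code):
  111→X | 0000→Z | 011→T | 110→V | 111→X | 011→T | 001→U
Decoded message: XZTVXTU

XZTVXTU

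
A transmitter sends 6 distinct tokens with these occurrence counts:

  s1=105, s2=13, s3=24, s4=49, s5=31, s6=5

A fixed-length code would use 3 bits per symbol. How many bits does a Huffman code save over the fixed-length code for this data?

199

Fixed-length: 3 bits × 227 symbols = 681 bits.
Huffman merges:
merge s6(5) and s2(13): 18
merge 18 and s3(24): 42
merge s5(31) and 42: 73
merge s4(49) and 73: 122
merge s1(105) and 122: 227
Huffman total = 18 + 42 + 73 + 122 + 227 = 482 bits.
Saving = 681 − 482 = 199 bits.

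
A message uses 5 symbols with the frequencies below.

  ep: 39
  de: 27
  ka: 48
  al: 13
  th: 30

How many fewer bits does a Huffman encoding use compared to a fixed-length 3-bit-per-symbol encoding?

117

Fixed-length: 3 bits × 157 symbols = 471 bits.
Huffman merges:
combine al(13), de(27) → 40
combine th(30), ep(39) → 69
combine 40, ka(48) → 88
combine 69, 88 → 157
Huffman total = 40 + 69 + 88 + 157 = 354 bits.
Saving = 471 − 354 = 117 bits.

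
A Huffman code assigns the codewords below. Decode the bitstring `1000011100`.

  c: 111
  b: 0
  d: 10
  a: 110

dbbbcbb

Read left to right; each codeword is recognised as soon as it completes (prefix code):
  10→d | 0→b | 0→b | 0→b | 111→c | 0→b | 0→b
Decoded message: dbbbcbb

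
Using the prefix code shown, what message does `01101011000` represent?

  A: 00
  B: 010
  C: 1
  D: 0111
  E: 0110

ECEA

Read left to right; each codeword is recognised as soon as it completes (prefix code):
  0110→E | 1→C | 0110→E | 00→A
Decoded message: ECEA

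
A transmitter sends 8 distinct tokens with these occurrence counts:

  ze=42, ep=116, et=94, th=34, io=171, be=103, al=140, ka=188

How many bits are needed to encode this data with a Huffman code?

Build the Huffman tree bottom-up:
merge th(34) and ze(42): 76
merge 76 and et(94): 170
merge be(103) and ep(116): 219
merge al(140) and 170: 310
merge io(171) and ka(188): 359
merge 219 and 310: 529
merge 359 and 529: 888
The encoded length is the sum of every internal node's weight: 76 + 170 + 219 + 310 + 359 + 529 + 888 = 2551 bits.

2551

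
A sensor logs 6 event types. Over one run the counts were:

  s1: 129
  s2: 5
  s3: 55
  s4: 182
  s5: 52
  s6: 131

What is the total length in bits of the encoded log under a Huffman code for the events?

1277

Greedily combine the two least-frequent nodes:
s2(5) + s5(52) → 57
s3(55) + 57 → 112
112 + s1(129) → 241
s6(131) + s4(182) → 313
241 + 313 → 554
Total encoded bits = sum of merged weights = 57 + 112 + 241 + 313 + 554 = 1277.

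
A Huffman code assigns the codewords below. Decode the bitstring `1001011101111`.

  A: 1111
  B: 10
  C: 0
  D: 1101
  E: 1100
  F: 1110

BCBFA

Read left to right; each codeword is recognised as soon as it completes (prefix code):
  10→B | 0→C | 10→B | 1110→F | 1111→A
Decoded message: BCBFA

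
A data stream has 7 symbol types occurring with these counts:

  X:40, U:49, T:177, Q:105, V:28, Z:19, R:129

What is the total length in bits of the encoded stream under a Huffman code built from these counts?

1364

Build the Huffman tree bottom-up:
merge Z(19) and V(28): 47
merge X(40) and 47: 87
merge U(49) and 87: 136
merge Q(105) and R(129): 234
merge 136 and T(177): 313
merge 234 and 313: 547
The encoded length is the sum of every internal node's weight: 47 + 87 + 136 + 234 + 313 + 547 = 1364 bits.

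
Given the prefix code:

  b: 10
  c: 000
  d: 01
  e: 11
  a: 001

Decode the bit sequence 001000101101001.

Read left to right; each codeword is recognised as soon as it completes (prefix code):
  001→a | 000→c | 10→b | 11→e | 01→d | 001→a
Decoded message: acbeda

acbeda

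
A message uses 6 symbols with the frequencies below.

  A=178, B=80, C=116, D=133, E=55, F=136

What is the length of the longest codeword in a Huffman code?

3

Merge the two lowest-weight nodes at each step:
merge E(55) and B(80): 135
merge C(116) and D(133): 249
merge 135 and F(136): 271
merge A(178) and 249: 427
merge 271 and 427: 698
The rarest symbols sit at the bottom; the longest codeword is 3 bits.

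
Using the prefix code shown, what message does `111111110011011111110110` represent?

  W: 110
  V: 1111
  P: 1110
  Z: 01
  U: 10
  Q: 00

VVQWVPW

Read left to right; each codeword is recognised as soon as it completes (prefix code):
  1111→V | 1111→V | 00→Q | 110→W | 1111→V | 1110→P | 110→W
Decoded message: VVQWVPW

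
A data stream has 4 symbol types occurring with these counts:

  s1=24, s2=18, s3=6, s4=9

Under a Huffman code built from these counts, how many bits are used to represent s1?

Repeatedly merge the two smallest:
merge s3(6) and s4(9): 15
merge 15 and s2(18): 33
merge s1(24) and 33: 57
s1 sits one level below the root: a 1-bit codeword.

1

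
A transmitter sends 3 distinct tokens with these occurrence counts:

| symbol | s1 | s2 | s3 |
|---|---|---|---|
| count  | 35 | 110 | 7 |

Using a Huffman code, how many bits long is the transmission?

194

Build the Huffman tree bottom-up:
combine s3(7), s1(35) → 42
combine 42, s2(110) → 152
Total encoded bits = sum of merged weights = 42 + 152 = 194.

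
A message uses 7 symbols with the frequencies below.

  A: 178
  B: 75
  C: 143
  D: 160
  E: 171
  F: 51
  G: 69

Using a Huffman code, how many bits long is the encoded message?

Build the Huffman tree bottom-up:
merge F(51) and G(69): 120
merge B(75) and 120: 195
merge C(143) and D(160): 303
merge E(171) and A(178): 349
merge 195 and 303: 498
merge 349 and 498: 847
Each symbol's bit-cost is frequency × depth; summing gives 2312 bits (equivalently 120 + 195 + 303 + 349 + 498 + 847).

2312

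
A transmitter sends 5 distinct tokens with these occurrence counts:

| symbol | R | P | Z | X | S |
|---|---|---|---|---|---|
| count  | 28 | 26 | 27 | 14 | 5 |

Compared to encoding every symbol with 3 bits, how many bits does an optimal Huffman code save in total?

81

Fixed-length: 3 bits × 100 symbols = 300 bits.
Huffman merges:
S(5) + X(14) → 19
19 + P(26) → 45
Z(27) + R(28) → 55
45 + 55 → 100
Huffman total = 19 + 45 + 55 + 100 = 219 bits.
Saving = 300 − 219 = 81 bits.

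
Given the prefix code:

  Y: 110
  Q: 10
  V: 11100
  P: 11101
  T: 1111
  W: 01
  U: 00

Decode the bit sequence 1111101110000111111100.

TQVUTV

Read left to right; each codeword is recognised as soon as it completes (prefix code):
  1111→T | 10→Q | 11100→V | 00→U | 1111→T | 11100→V
Decoded message: TQVUTV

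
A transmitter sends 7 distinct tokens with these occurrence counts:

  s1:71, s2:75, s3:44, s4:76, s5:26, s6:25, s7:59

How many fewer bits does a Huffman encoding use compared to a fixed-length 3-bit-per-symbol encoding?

Fixed-length: 3 bits × 376 symbols = 1128 bits.
Huffman merges:
combine s6(25), s5(26) → 51
combine s3(44), 51 → 95
combine s7(59), s1(71) → 130
combine s2(75), s4(76) → 151
combine 95, 130 → 225
combine 151, 225 → 376
Huffman total = 51 + 95 + 130 + 151 + 225 + 376 = 1028 bits.
Saving = 1128 − 1028 = 100 bits.

100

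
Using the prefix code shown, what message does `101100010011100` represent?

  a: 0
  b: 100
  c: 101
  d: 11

cbabdb

Read left to right; each codeword is recognised as soon as it completes (prefix code):
  101→c | 100→b | 0→a | 100→b | 11→d | 100→b
Decoded message: cbabdb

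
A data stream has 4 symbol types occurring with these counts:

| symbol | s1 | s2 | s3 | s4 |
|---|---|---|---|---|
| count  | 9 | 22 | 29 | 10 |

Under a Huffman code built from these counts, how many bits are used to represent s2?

2

Huffman merges, smallest pair first:
merge s1(9) and s4(10): 19
merge 19 and s2(22): 41
merge s3(29) and 41: 70
s2 sits 2 levels below the root, so its codeword is 2 bits.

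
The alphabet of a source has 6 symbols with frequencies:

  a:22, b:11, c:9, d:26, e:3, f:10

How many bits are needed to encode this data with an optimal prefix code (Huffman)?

Greedily combine the two least-frequent nodes:
merge e(3) and c(9): 12
merge f(10) and b(11): 21
merge 12 and 21: 33
merge a(22) and d(26): 48
merge 33 and 48: 81
The encoded length is the sum of every internal node's weight: 12 + 21 + 33 + 48 + 81 = 195 bits.

195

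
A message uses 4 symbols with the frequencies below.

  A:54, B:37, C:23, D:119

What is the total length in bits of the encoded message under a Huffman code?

407

Greedily combine the two least-frequent nodes:
merge C(23) and B(37): 60
merge A(54) and 60: 114
merge 114 and D(119): 233
Each symbol's bit-cost is frequency × depth; summing gives 407 bits (equivalently 60 + 114 + 233).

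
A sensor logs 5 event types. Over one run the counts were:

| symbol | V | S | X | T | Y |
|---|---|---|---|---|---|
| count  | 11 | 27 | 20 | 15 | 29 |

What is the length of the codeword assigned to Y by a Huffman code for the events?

2

Repeatedly merge the two smallest:
V(11) + T(15) → 26
X(20) + 26 → 46
S(27) + Y(29) → 56
46 + 56 → 102
The subtree containing Y is merged 2 times, so code length = 2.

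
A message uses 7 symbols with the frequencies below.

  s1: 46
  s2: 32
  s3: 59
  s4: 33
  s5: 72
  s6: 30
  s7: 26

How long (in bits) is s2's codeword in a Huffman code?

3

Huffman merges, smallest pair first:
combine s7(26), s6(30) → 56
combine s2(32), s4(33) → 65
combine s1(46), 56 → 102
combine s3(59), 65 → 124
combine s5(72), 102 → 174
combine 124, 174 → 298
s2 sits 3 levels below the root, so its codeword is 3 bits.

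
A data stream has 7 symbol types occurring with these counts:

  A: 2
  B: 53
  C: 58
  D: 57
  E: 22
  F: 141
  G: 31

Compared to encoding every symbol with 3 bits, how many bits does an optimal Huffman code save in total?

Fixed-length: 3 bits × 364 symbols = 1092 bits.
Huffman merges:
combine A(2), E(22) → 24
combine 24, G(31) → 55
combine B(53), 55 → 108
combine D(57), C(58) → 115
combine 108, 115 → 223
combine F(141), 223 → 364
Huffman total = 24 + 55 + 108 + 115 + 223 + 364 = 889 bits.
Saving = 1092 − 889 = 203 bits.

203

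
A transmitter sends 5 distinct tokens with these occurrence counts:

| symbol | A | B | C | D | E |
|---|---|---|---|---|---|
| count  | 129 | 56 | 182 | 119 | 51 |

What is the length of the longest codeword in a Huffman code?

Merge the two lowest-weight nodes at each step:
E(51) + B(56) → 107
107 + D(119) → 226
A(129) + C(182) → 311
226 + 311 → 537
The rarest symbols sit at the bottom; the longest codeword is 3 bits.

3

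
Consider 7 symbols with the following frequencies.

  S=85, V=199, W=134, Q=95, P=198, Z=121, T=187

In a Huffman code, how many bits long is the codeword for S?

4

Huffman merges, smallest pair first:
combine S(85), Q(95) → 180
combine Z(121), W(134) → 255
combine 180, T(187) → 367
combine P(198), V(199) → 397
combine 255, 367 → 622
combine 397, 622 → 1019
The subtree containing S is merged 4 times, so code length = 4.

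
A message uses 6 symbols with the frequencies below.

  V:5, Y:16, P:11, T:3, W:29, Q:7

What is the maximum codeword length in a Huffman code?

5

Merge the two lowest-weight nodes at each step:
T(3) + V(5) → 8
Q(7) + 8 → 15
P(11) + 15 → 26
Y(16) + 26 → 42
W(29) + 42 → 71
Maximum depth reached is 5.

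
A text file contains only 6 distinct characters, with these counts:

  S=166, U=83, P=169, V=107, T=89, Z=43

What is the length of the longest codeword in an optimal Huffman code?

Merge the two lowest-weight nodes at each step:
combine Z(43), U(83) → 126
combine T(89), V(107) → 196
combine 126, S(166) → 292
combine P(169), 196 → 365
combine 292, 365 → 657
The rarest symbols sit at the bottom; the longest codeword is 3 bits.

3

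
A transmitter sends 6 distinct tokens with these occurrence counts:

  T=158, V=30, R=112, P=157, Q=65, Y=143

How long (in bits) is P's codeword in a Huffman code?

2

Huffman merges, smallest pair first:
combine V(30), Q(65) → 95
combine 95, R(112) → 207
combine Y(143), P(157) → 300
combine T(158), 207 → 365
combine 300, 365 → 665
The subtree containing P is merged 2 times, so code length = 2.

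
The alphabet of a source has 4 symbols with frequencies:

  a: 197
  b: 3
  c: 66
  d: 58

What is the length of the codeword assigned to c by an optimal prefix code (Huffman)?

2

Repeatedly merge the two smallest:
merge b(3) and d(58): 61
merge 61 and c(66): 127
merge 127 and a(197): 324
c's leaf is at depth 2, giving a 2-bit codeword.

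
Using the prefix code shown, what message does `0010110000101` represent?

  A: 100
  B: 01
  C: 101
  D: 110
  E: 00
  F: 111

ECAEC

Read left to right; each codeword is recognised as soon as it completes (prefix code):
  00→E | 101→C | 100→A | 00→E | 101→C
Decoded message: ECAEC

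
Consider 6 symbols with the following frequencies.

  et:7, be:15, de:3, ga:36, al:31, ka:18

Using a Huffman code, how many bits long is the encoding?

255

Build the Huffman tree bottom-up:
combine de(3), et(7) → 10
combine 10, be(15) → 25
combine ka(18), 25 → 43
combine al(31), ga(36) → 67
combine 43, 67 → 110
Each symbol's bit-cost is frequency × depth; summing gives 255 bits (equivalently 10 + 25 + 43 + 67 + 110).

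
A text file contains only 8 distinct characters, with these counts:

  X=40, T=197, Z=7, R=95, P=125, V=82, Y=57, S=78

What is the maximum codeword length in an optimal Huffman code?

Merge the two lowest-weight nodes at each step:
Z(7) + X(40) → 47
47 + Y(57) → 104
S(78) + V(82) → 160
R(95) + 104 → 199
P(125) + 160 → 285
T(197) + 199 → 396
285 + 396 → 681
The first pair merged (Z, X) ends up deepest, at depth 5.

5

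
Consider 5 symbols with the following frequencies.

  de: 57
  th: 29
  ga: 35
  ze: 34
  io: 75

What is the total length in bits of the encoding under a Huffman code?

Build the Huffman tree bottom-up:
combine th(29), ze(34) → 63
combine ga(35), de(57) → 92
combine 63, io(75) → 138
combine 92, 138 → 230
Each symbol's bit-cost is frequency × depth; summing gives 523 bits (equivalently 63 + 92 + 138 + 230).

523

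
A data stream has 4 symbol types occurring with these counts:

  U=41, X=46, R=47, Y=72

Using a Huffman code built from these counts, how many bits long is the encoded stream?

Merge the two smallest weights repeatedly:
merge U(41) and X(46): 87
merge R(47) and Y(72): 119
merge 87 and 119: 206
Each symbol's bit-cost is frequency × depth; summing gives 412 bits (equivalently 87 + 119 + 206).

412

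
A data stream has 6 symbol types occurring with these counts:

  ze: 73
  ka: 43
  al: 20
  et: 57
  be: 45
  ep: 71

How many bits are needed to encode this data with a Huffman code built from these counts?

Greedily combine the two least-frequent nodes:
merge al(20) and ka(43): 63
merge be(45) and et(57): 102
merge 63 and ep(71): 134
merge ze(73) and 102: 175
merge 134 and 175: 309
The encoded length is the sum of every internal node's weight: 63 + 102 + 134 + 175 + 309 = 783 bits.

783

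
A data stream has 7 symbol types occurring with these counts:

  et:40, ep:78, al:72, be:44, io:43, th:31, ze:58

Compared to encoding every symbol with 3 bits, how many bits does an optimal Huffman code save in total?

Fixed-length: 3 bits × 366 symbols = 1098 bits.
Huffman merges:
th(31) + et(40) → 71
io(43) + be(44) → 87
ze(58) + 71 → 129
al(72) + ep(78) → 150
87 + 129 → 216
150 + 216 → 366
Huffman total = 71 + 87 + 129 + 150 + 216 + 366 = 1019 bits.
Saving = 1098 − 1019 = 79 bits.

79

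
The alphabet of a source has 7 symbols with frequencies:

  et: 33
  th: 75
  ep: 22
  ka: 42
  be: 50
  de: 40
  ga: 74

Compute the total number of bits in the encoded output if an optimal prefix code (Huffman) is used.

Merge the two smallest weights repeatedly:
ep(22) + et(33) → 55
de(40) + ka(42) → 82
be(50) + 55 → 105
ga(74) + th(75) → 149
82 + 105 → 187
149 + 187 → 336
The encoded length is the sum of every internal node's weight: 55 + 82 + 105 + 149 + 187 + 336 = 914 bits.

914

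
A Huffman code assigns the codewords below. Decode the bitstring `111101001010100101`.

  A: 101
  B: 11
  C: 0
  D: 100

Read left to right; each codeword is recognised as soon as it completes (prefix code):
  11→B | 11→B | 0→C | 100→D | 101→A | 0→C | 100→D | 101→A
Decoded message: BBCDACDA

BBCDACDA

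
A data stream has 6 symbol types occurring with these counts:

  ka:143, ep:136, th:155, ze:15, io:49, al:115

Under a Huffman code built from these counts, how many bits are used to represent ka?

Build the tree from the bottom:
combine ze(15), io(49) → 64
combine 64, al(115) → 179
combine ep(136), ka(143) → 279
combine th(155), 179 → 334
combine 279, 334 → 613
ka's leaf is at depth 2, giving a 2-bit codeword.

2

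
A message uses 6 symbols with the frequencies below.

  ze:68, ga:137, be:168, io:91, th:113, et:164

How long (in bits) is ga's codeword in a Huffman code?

Repeatedly merge the two smallest:
ze(68) + io(91) → 159
th(113) + ga(137) → 250
159 + et(164) → 323
be(168) + 250 → 418
323 + 418 → 741
ga sits 3 levels below the root, so its codeword is 3 bits.

3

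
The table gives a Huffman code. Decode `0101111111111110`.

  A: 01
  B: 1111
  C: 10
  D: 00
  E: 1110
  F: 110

AABBE

Read left to right; each codeword is recognised as soon as it completes (prefix code):
  01→A | 01→A | 1111→B | 1111→B | 1110→E
Decoded message: AABBE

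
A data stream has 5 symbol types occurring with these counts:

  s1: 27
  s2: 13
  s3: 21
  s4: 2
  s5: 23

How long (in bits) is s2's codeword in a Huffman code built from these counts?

3

Huffman merges, smallest pair first:
merge s4(2) and s2(13): 15
merge 15 and s3(21): 36
merge s5(23) and s1(27): 50
merge 36 and 50: 86
The subtree containing s2 is merged 3 times, so code length = 3.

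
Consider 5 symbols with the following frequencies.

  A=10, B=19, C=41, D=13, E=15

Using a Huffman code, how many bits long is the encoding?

212

Merge the two smallest weights repeatedly:
A(10) + D(13) → 23
E(15) + B(19) → 34
23 + 34 → 57
C(41) + 57 → 98
The encoded length is the sum of every internal node's weight: 23 + 34 + 57 + 98 = 212 bits.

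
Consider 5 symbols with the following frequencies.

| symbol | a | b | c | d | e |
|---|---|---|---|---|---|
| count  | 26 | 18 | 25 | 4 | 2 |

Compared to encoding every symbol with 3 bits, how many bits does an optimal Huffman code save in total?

Fixed-length: 3 bits × 75 symbols = 225 bits.
Huffman merges:
combine e(2), d(4) → 6
combine 6, b(18) → 24
combine 24, c(25) → 49
combine a(26), 49 → 75
Huffman total = 6 + 24 + 49 + 75 = 154 bits.
Saving = 225 − 154 = 71 bits.

71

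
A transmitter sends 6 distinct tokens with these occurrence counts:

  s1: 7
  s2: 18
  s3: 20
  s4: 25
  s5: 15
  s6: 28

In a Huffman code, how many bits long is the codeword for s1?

3

Repeatedly merge the two smallest:
merge s1(7) and s5(15): 22
merge s2(18) and s3(20): 38
merge 22 and s4(25): 47
merge s6(28) and 38: 66
merge 47 and 66: 113
The subtree containing s1 is merged 3 times, so code length = 3.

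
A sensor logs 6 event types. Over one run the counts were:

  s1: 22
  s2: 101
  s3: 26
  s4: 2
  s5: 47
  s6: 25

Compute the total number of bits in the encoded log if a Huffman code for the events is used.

Build the Huffman tree bottom-up:
s4(2) + s1(22) → 24
24 + s6(25) → 49
s3(26) + s5(47) → 73
49 + 73 → 122
s2(101) + 122 → 223
Total encoded bits = sum of merged weights = 24 + 49 + 73 + 122 + 223 = 491.

491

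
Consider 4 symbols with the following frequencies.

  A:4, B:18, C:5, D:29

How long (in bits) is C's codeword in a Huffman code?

3

Build the tree from the bottom:
merge A(4) and C(5): 9
merge 9 and B(18): 27
merge 27 and D(29): 56
C's leaf is at depth 3, giving a 3-bit codeword.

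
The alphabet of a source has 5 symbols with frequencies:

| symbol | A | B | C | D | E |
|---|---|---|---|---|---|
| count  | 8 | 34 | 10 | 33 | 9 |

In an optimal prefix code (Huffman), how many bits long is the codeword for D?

Huffman merges, smallest pair first:
merge A(8) and E(9): 17
merge C(10) and 17: 27
merge 27 and D(33): 60
merge B(34) and 60: 94
D's leaf is at depth 2, giving a 2-bit codeword.

2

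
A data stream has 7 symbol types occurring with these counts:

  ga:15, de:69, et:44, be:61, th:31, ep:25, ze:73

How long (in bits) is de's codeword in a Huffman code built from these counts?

2

Build the tree from the bottom:
combine ga(15), ep(25) → 40
combine th(31), 40 → 71
combine et(44), be(61) → 105
combine de(69), 71 → 140
combine ze(73), 105 → 178
combine 140, 178 → 318
de's leaf is at depth 2, giving a 2-bit codeword.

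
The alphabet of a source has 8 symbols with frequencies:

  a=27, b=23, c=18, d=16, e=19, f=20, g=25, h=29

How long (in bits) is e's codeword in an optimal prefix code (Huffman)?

Build the tree from the bottom:
merge d(16) and c(18): 34
merge e(19) and f(20): 39
merge b(23) and g(25): 48
merge a(27) and h(29): 56
merge 34 and 39: 73
merge 48 and 56: 104
merge 73 and 104: 177
e sits 3 levels below the root, so its codeword is 3 bits.

3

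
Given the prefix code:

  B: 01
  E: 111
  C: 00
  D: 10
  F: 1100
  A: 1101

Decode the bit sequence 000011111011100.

Read left to right; each codeword is recognised as soon as it completes (prefix code):
  00→C | 00→C | 111→E | 1101→A | 1100→F
Decoded message: CCEAF

CCEAF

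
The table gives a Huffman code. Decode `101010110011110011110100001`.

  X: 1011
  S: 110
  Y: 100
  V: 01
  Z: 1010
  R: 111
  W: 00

ZXWRYRZWV

Read left to right; each codeword is recognised as soon as it completes (prefix code):
  1010→Z | 1011→X | 00→W | 111→R | 100→Y | 111→R | 1010→Z | 00→W | 01→V
Decoded message: ZXWRYRZWV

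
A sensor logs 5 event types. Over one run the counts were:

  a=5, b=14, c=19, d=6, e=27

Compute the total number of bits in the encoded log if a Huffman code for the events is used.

Merge the two smallest weights repeatedly:
combine a(5), d(6) → 11
combine 11, b(14) → 25
combine c(19), 25 → 44
combine e(27), 44 → 71
Each symbol's bit-cost is frequency × depth; summing gives 151 bits (equivalently 11 + 25 + 44 + 71).

151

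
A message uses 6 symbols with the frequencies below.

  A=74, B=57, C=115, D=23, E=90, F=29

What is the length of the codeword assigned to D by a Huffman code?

4

Repeatedly merge the two smallest:
combine D(23), F(29) → 52
combine 52, B(57) → 109
combine A(74), E(90) → 164
combine 109, C(115) → 224
combine 164, 224 → 388
D sits 4 levels below the root, so its codeword is 4 bits.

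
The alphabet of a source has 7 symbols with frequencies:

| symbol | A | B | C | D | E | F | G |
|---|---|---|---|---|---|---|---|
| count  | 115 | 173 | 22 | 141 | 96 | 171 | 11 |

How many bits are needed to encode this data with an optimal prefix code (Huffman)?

Build the Huffman tree bottom-up:
combine G(11), C(22) → 33
combine 33, E(96) → 129
combine A(115), 129 → 244
combine D(141), F(171) → 312
combine B(173), 244 → 417
combine 312, 417 → 729
Total encoded bits = sum of merged weights = 33 + 129 + 244 + 312 + 417 + 729 = 1864.

1864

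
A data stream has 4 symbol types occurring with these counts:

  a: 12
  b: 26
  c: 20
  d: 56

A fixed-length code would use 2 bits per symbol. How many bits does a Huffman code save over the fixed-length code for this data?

Fixed-length: 2 bits × 114 symbols = 228 bits.
Huffman merges:
a(12) + c(20) → 32
b(26) + 32 → 58
d(56) + 58 → 114
Huffman total = 32 + 58 + 114 = 204 bits.
Saving = 228 − 204 = 24 bits.

24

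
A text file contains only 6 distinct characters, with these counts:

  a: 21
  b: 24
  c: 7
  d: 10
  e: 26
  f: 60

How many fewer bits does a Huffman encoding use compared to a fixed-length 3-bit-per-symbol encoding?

Fixed-length: 3 bits × 148 symbols = 444 bits.
Huffman merges:
combine c(7), d(10) → 17
combine 17, a(21) → 38
combine b(24), e(26) → 50
combine 38, 50 → 88
combine f(60), 88 → 148
Huffman total = 17 + 38 + 50 + 88 + 148 = 341 bits.
Saving = 444 − 341 = 103 bits.

103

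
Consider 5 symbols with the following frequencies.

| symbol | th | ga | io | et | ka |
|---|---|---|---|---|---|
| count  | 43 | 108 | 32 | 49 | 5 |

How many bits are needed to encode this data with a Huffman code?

Greedily combine the two least-frequent nodes:
ka(5) + io(32) → 37
37 + th(43) → 80
et(49) + 80 → 129
ga(108) + 129 → 237
Each symbol's bit-cost is frequency × depth; summing gives 483 bits (equivalently 37 + 80 + 129 + 237).

483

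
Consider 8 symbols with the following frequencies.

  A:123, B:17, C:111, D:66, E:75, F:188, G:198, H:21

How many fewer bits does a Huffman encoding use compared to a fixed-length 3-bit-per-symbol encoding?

244

Fixed-length: 3 bits × 799 symbols = 2397 bits.
Huffman merges:
merge B(17) and H(21): 38
merge 38 and D(66): 104
merge E(75) and 104: 179
merge C(111) and A(123): 234
merge 179 and F(188): 367
merge G(198) and 234: 432
merge 367 and 432: 799
Huffman total = 38 + 104 + 179 + 234 + 367 + 432 + 799 = 2153 bits.
Saving = 2397 − 2153 = 244 bits.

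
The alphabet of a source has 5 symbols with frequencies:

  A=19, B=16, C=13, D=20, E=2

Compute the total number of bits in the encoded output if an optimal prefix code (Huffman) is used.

155

Merge the two smallest weights repeatedly:
E(2) + C(13) → 15
15 + B(16) → 31
A(19) + D(20) → 39
31 + 39 → 70
Each symbol's bit-cost is frequency × depth; summing gives 155 bits (equivalently 15 + 31 + 39 + 70).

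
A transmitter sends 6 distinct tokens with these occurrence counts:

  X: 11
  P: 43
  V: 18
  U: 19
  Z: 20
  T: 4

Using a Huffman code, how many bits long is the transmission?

Greedily combine the two least-frequent nodes:
merge T(4) and X(11): 15
merge 15 and V(18): 33
merge U(19) and Z(20): 39
merge 33 and 39: 72
merge P(43) and 72: 115
Each symbol's bit-cost is frequency × depth; summing gives 274 bits (equivalently 15 + 33 + 39 + 72 + 115).

274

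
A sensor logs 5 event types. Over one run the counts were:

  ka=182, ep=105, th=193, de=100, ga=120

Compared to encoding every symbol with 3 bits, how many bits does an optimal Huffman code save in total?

Fixed-length: 3 bits × 700 symbols = 2100 bits.
Huffman merges:
merge de(100) and ep(105): 205
merge ga(120) and ka(182): 302
merge th(193) and 205: 398
merge 302 and 398: 700
Huffman total = 205 + 302 + 398 + 700 = 1605 bits.
Saving = 2100 − 1605 = 495 bits.

495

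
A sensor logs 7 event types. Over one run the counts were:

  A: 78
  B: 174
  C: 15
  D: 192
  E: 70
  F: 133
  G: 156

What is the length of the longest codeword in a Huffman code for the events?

4

Merge the two lowest-weight nodes at each step:
merge C(15) and E(70): 85
merge A(78) and 85: 163
merge F(133) and G(156): 289
merge 163 and B(174): 337
merge D(192) and 289: 481
merge 337 and 481: 818
Maximum depth reached is 4.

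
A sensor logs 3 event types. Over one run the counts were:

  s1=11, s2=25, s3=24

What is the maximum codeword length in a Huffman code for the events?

2

Merge the two lowest-weight nodes at each step:
merge s1(11) and s3(24): 35
merge s2(25) and 35: 60
The first pair merged (s1, s3) ends up deepest, at depth 2.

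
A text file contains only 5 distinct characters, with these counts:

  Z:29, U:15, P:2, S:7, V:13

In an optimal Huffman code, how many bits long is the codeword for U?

Build the tree from the bottom:
P(2) + S(7) → 9
9 + V(13) → 22
U(15) + 22 → 37
Z(29) + 37 → 66
U's leaf is at depth 2, giving a 2-bit codeword.

2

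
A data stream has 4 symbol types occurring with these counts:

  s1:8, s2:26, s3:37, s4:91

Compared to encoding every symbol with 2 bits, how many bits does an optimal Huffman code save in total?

57

Fixed-length: 2 bits × 162 symbols = 324 bits.
Huffman merges:
combine s1(8), s2(26) → 34
combine 34, s3(37) → 71
combine 71, s4(91) → 162
Huffman total = 34 + 71 + 162 = 267 bits.
Saving = 324 − 267 = 57 bits.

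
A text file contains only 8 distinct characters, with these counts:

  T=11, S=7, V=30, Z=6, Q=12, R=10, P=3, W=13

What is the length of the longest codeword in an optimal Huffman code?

4

Merge the two lowest-weight nodes at each step:
merge P(3) and Z(6): 9
merge S(7) and 9: 16
merge R(10) and T(11): 21
merge Q(12) and W(13): 25
merge 16 and 21: 37
merge 25 and V(30): 55
merge 37 and 55: 92
The first pair merged (P, Z) ends up deepest, at depth 4.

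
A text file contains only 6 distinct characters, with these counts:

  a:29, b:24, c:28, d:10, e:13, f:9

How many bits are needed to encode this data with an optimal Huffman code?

277

Merge the two smallest weights repeatedly:
f(9) + d(10) → 19
e(13) + 19 → 32
b(24) + c(28) → 52
a(29) + 32 → 61
52 + 61 → 113
The encoded length is the sum of every internal node's weight: 19 + 32 + 52 + 61 + 113 = 277 bits.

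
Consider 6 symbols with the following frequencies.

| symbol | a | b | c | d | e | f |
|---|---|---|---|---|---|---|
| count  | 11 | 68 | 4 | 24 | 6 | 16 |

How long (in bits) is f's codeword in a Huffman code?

Repeatedly merge the two smallest:
merge c(4) and e(6): 10
merge 10 and a(11): 21
merge f(16) and 21: 37
merge d(24) and 37: 61
merge 61 and b(68): 129
f sits 3 levels below the root, so its codeword is 3 bits.

3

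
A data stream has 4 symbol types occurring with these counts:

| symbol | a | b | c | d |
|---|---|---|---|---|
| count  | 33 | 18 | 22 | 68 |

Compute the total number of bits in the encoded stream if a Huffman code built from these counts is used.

Build the Huffman tree bottom-up:
b(18) + c(22) → 40
a(33) + 40 → 73
d(68) + 73 → 141
The encoded length is the sum of every internal node's weight: 40 + 73 + 141 = 254 bits.

254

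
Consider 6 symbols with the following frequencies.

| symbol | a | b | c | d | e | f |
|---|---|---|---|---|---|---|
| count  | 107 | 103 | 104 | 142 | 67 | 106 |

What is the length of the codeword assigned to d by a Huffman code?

2

Build the tree from the bottom:
merge e(67) and b(103): 170
merge c(104) and f(106): 210
merge a(107) and d(142): 249
merge 170 and 210: 380
merge 249 and 380: 629
d's leaf is at depth 2, giving a 2-bit codeword.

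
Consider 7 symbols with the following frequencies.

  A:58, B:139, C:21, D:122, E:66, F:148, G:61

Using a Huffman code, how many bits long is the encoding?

Build the Huffman tree bottom-up:
C(21) + A(58) → 79
G(61) + E(66) → 127
79 + D(122) → 201
127 + B(139) → 266
F(148) + 201 → 349
266 + 349 → 615
Each symbol's bit-cost is frequency × depth; summing gives 1637 bits (equivalently 79 + 127 + 201 + 266 + 349 + 615).

1637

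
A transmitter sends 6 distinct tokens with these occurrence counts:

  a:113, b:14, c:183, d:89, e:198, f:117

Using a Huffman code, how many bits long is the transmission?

Build the Huffman tree bottom-up:
b(14) + d(89) → 103
103 + a(113) → 216
f(117) + c(183) → 300
e(198) + 216 → 414
300 + 414 → 714
Each symbol's bit-cost is frequency × depth; summing gives 1747 bits (equivalently 103 + 216 + 300 + 414 + 714).

1747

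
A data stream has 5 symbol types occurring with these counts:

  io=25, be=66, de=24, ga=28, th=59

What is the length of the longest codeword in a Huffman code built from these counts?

3

Merge the two lowest-weight nodes at each step:
de(24) + io(25) → 49
ga(28) + 49 → 77
th(59) + be(66) → 125
77 + 125 → 202
The rarest symbols sit at the bottom; the longest codeword is 3 bits.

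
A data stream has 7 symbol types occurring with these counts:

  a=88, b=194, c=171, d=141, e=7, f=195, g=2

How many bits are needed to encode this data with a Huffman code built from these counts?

Merge the two smallest weights repeatedly:
merge g(2) and e(7): 9
merge 9 and a(88): 97
merge 97 and d(141): 238
merge c(171) and b(194): 365
merge f(195) and 238: 433
merge 365 and 433: 798
Total encoded bits = sum of merged weights = 9 + 97 + 238 + 365 + 433 + 798 = 1940.

1940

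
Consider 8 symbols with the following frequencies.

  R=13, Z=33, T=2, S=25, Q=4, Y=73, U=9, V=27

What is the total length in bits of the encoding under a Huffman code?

461

Greedily combine the two least-frequent nodes:
T(2) + Q(4) → 6
6 + U(9) → 15
R(13) + 15 → 28
S(25) + V(27) → 52
28 + Z(33) → 61
52 + 61 → 113
Y(73) + 113 → 186
The encoded length is the sum of every internal node's weight: 6 + 15 + 28 + 52 + 61 + 113 + 186 = 461 bits.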